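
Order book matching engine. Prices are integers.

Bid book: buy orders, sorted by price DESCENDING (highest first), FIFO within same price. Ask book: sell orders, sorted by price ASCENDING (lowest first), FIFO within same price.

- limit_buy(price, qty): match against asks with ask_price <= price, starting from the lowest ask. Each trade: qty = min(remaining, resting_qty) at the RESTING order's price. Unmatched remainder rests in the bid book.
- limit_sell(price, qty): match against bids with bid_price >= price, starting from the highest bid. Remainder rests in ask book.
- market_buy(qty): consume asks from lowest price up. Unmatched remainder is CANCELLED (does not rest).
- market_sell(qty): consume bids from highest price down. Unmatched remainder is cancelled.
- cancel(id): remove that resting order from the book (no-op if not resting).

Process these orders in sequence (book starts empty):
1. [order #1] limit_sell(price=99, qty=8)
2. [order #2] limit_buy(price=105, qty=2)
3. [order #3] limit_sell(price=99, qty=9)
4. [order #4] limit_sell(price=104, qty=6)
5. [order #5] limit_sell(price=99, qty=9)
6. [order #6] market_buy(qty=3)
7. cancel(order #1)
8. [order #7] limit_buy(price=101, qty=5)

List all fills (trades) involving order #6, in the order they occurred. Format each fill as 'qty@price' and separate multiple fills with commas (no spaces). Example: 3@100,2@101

After op 1 [order #1] limit_sell(price=99, qty=8): fills=none; bids=[-] asks=[#1:8@99]
After op 2 [order #2] limit_buy(price=105, qty=2): fills=#2x#1:2@99; bids=[-] asks=[#1:6@99]
After op 3 [order #3] limit_sell(price=99, qty=9): fills=none; bids=[-] asks=[#1:6@99 #3:9@99]
After op 4 [order #4] limit_sell(price=104, qty=6): fills=none; bids=[-] asks=[#1:6@99 #3:9@99 #4:6@104]
After op 5 [order #5] limit_sell(price=99, qty=9): fills=none; bids=[-] asks=[#1:6@99 #3:9@99 #5:9@99 #4:6@104]
After op 6 [order #6] market_buy(qty=3): fills=#6x#1:3@99; bids=[-] asks=[#1:3@99 #3:9@99 #5:9@99 #4:6@104]
After op 7 cancel(order #1): fills=none; bids=[-] asks=[#3:9@99 #5:9@99 #4:6@104]
After op 8 [order #7] limit_buy(price=101, qty=5): fills=#7x#3:5@99; bids=[-] asks=[#3:4@99 #5:9@99 #4:6@104]

Answer: 3@99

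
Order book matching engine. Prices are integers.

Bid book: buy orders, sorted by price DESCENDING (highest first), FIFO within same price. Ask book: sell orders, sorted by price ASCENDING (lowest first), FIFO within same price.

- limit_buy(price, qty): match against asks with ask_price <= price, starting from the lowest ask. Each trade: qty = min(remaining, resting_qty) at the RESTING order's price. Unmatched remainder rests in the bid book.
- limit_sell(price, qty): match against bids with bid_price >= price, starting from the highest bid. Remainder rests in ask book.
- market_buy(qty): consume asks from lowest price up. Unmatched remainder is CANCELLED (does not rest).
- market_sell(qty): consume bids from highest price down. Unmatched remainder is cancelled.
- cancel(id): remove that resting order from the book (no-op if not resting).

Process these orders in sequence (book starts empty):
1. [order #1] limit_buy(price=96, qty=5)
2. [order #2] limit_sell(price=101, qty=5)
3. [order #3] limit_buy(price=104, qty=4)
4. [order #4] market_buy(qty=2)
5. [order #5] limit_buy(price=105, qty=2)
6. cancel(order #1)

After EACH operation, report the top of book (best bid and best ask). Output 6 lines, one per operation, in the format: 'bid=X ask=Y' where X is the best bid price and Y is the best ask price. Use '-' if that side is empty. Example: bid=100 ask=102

After op 1 [order #1] limit_buy(price=96, qty=5): fills=none; bids=[#1:5@96] asks=[-]
After op 2 [order #2] limit_sell(price=101, qty=5): fills=none; bids=[#1:5@96] asks=[#2:5@101]
After op 3 [order #3] limit_buy(price=104, qty=4): fills=#3x#2:4@101; bids=[#1:5@96] asks=[#2:1@101]
After op 4 [order #4] market_buy(qty=2): fills=#4x#2:1@101; bids=[#1:5@96] asks=[-]
After op 5 [order #5] limit_buy(price=105, qty=2): fills=none; bids=[#5:2@105 #1:5@96] asks=[-]
After op 6 cancel(order #1): fills=none; bids=[#5:2@105] asks=[-]

Answer: bid=96 ask=-
bid=96 ask=101
bid=96 ask=101
bid=96 ask=-
bid=105 ask=-
bid=105 ask=-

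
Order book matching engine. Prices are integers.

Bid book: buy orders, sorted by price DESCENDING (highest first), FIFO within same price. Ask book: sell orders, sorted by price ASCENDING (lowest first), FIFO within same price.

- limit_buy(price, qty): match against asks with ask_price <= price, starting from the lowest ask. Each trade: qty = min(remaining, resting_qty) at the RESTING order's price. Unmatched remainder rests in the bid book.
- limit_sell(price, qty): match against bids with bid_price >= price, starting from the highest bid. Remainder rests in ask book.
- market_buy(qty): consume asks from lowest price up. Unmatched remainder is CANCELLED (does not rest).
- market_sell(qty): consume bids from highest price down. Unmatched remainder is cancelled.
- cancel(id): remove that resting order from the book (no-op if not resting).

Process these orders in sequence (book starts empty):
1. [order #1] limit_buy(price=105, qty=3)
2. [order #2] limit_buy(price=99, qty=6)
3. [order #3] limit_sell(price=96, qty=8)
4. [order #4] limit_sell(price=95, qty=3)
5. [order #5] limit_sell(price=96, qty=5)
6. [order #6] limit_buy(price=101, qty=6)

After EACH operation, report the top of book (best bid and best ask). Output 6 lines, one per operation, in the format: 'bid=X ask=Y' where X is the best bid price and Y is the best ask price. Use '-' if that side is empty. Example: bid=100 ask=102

After op 1 [order #1] limit_buy(price=105, qty=3): fills=none; bids=[#1:3@105] asks=[-]
After op 2 [order #2] limit_buy(price=99, qty=6): fills=none; bids=[#1:3@105 #2:6@99] asks=[-]
After op 3 [order #3] limit_sell(price=96, qty=8): fills=#1x#3:3@105 #2x#3:5@99; bids=[#2:1@99] asks=[-]
After op 4 [order #4] limit_sell(price=95, qty=3): fills=#2x#4:1@99; bids=[-] asks=[#4:2@95]
After op 5 [order #5] limit_sell(price=96, qty=5): fills=none; bids=[-] asks=[#4:2@95 #5:5@96]
After op 6 [order #6] limit_buy(price=101, qty=6): fills=#6x#4:2@95 #6x#5:4@96; bids=[-] asks=[#5:1@96]

Answer: bid=105 ask=-
bid=105 ask=-
bid=99 ask=-
bid=- ask=95
bid=- ask=95
bid=- ask=96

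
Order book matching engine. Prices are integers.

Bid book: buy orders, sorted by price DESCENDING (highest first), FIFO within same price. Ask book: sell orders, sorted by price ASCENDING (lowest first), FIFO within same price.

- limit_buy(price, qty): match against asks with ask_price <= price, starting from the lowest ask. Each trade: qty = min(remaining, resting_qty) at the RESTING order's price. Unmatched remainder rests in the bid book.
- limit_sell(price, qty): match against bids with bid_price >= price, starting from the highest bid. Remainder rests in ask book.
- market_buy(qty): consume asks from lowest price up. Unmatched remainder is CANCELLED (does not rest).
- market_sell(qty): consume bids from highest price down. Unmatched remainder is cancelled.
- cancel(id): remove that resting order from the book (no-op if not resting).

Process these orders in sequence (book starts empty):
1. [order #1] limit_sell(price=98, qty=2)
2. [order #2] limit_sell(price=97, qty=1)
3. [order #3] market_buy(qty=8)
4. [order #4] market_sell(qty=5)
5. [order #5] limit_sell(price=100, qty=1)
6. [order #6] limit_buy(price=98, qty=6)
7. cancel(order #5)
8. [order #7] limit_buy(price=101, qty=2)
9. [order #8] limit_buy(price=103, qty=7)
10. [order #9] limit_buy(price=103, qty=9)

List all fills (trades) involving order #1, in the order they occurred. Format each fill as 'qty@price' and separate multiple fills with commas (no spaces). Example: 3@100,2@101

Answer: 2@98

Derivation:
After op 1 [order #1] limit_sell(price=98, qty=2): fills=none; bids=[-] asks=[#1:2@98]
After op 2 [order #2] limit_sell(price=97, qty=1): fills=none; bids=[-] asks=[#2:1@97 #1:2@98]
After op 3 [order #3] market_buy(qty=8): fills=#3x#2:1@97 #3x#1:2@98; bids=[-] asks=[-]
After op 4 [order #4] market_sell(qty=5): fills=none; bids=[-] asks=[-]
After op 5 [order #5] limit_sell(price=100, qty=1): fills=none; bids=[-] asks=[#5:1@100]
After op 6 [order #6] limit_buy(price=98, qty=6): fills=none; bids=[#6:6@98] asks=[#5:1@100]
After op 7 cancel(order #5): fills=none; bids=[#6:6@98] asks=[-]
After op 8 [order #7] limit_buy(price=101, qty=2): fills=none; bids=[#7:2@101 #6:6@98] asks=[-]
After op 9 [order #8] limit_buy(price=103, qty=7): fills=none; bids=[#8:7@103 #7:2@101 #6:6@98] asks=[-]
After op 10 [order #9] limit_buy(price=103, qty=9): fills=none; bids=[#8:7@103 #9:9@103 #7:2@101 #6:6@98] asks=[-]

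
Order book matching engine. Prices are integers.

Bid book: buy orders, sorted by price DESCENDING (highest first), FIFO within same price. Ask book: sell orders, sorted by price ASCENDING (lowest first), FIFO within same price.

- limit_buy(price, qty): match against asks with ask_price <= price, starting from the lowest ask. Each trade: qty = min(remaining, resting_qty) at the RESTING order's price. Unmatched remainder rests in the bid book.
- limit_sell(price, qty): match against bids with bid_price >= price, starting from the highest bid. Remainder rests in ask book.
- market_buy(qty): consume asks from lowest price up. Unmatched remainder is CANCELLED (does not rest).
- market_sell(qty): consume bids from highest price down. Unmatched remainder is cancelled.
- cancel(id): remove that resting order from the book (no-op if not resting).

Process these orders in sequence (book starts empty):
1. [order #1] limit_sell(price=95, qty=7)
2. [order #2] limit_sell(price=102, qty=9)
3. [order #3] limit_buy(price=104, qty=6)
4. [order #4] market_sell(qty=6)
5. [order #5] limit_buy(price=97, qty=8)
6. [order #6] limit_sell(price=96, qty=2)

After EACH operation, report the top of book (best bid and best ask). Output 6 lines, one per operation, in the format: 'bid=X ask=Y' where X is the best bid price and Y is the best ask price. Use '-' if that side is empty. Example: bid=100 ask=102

Answer: bid=- ask=95
bid=- ask=95
bid=- ask=95
bid=- ask=95
bid=97 ask=102
bid=97 ask=102

Derivation:
After op 1 [order #1] limit_sell(price=95, qty=7): fills=none; bids=[-] asks=[#1:7@95]
After op 2 [order #2] limit_sell(price=102, qty=9): fills=none; bids=[-] asks=[#1:7@95 #2:9@102]
After op 3 [order #3] limit_buy(price=104, qty=6): fills=#3x#1:6@95; bids=[-] asks=[#1:1@95 #2:9@102]
After op 4 [order #4] market_sell(qty=6): fills=none; bids=[-] asks=[#1:1@95 #2:9@102]
After op 5 [order #5] limit_buy(price=97, qty=8): fills=#5x#1:1@95; bids=[#5:7@97] asks=[#2:9@102]
After op 6 [order #6] limit_sell(price=96, qty=2): fills=#5x#6:2@97; bids=[#5:5@97] asks=[#2:9@102]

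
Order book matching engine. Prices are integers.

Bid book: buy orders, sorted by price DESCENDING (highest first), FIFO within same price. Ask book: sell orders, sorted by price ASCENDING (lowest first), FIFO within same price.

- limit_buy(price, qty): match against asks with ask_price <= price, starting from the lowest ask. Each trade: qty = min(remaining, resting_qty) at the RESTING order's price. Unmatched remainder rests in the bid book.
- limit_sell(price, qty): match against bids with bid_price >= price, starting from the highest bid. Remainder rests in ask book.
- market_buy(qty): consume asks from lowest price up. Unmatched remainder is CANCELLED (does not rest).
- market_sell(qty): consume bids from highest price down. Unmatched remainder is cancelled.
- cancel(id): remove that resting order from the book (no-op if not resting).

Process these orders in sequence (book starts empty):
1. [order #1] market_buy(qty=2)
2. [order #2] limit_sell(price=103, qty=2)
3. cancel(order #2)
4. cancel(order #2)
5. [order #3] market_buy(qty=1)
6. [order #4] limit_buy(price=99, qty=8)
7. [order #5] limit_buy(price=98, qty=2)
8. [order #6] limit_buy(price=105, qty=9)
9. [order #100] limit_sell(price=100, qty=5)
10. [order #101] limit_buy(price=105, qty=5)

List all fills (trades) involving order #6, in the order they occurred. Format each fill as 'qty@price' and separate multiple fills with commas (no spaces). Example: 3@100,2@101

After op 1 [order #1] market_buy(qty=2): fills=none; bids=[-] asks=[-]
After op 2 [order #2] limit_sell(price=103, qty=2): fills=none; bids=[-] asks=[#2:2@103]
After op 3 cancel(order #2): fills=none; bids=[-] asks=[-]
After op 4 cancel(order #2): fills=none; bids=[-] asks=[-]
After op 5 [order #3] market_buy(qty=1): fills=none; bids=[-] asks=[-]
After op 6 [order #4] limit_buy(price=99, qty=8): fills=none; bids=[#4:8@99] asks=[-]
After op 7 [order #5] limit_buy(price=98, qty=2): fills=none; bids=[#4:8@99 #5:2@98] asks=[-]
After op 8 [order #6] limit_buy(price=105, qty=9): fills=none; bids=[#6:9@105 #4:8@99 #5:2@98] asks=[-]
After op 9 [order #100] limit_sell(price=100, qty=5): fills=#6x#100:5@105; bids=[#6:4@105 #4:8@99 #5:2@98] asks=[-]
After op 10 [order #101] limit_buy(price=105, qty=5): fills=none; bids=[#6:4@105 #101:5@105 #4:8@99 #5:2@98] asks=[-]

Answer: 5@105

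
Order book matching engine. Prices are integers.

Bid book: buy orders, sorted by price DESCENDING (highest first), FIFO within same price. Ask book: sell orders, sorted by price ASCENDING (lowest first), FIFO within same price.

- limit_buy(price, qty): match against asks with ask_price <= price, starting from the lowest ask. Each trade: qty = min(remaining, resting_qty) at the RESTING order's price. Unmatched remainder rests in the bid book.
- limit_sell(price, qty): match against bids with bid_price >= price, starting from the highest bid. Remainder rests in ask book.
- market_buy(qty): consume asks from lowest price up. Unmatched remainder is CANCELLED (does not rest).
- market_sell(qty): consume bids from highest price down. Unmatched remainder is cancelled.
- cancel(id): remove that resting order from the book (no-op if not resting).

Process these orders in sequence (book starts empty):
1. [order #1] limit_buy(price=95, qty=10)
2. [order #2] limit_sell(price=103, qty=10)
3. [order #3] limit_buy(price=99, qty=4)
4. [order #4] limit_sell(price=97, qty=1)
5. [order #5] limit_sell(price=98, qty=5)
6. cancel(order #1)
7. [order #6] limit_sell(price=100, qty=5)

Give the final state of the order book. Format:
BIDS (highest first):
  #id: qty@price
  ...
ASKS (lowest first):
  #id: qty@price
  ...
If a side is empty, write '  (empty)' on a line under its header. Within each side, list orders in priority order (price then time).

Answer: BIDS (highest first):
  (empty)
ASKS (lowest first):
  #5: 2@98
  #6: 5@100
  #2: 10@103

Derivation:
After op 1 [order #1] limit_buy(price=95, qty=10): fills=none; bids=[#1:10@95] asks=[-]
After op 2 [order #2] limit_sell(price=103, qty=10): fills=none; bids=[#1:10@95] asks=[#2:10@103]
After op 3 [order #3] limit_buy(price=99, qty=4): fills=none; bids=[#3:4@99 #1:10@95] asks=[#2:10@103]
After op 4 [order #4] limit_sell(price=97, qty=1): fills=#3x#4:1@99; bids=[#3:3@99 #1:10@95] asks=[#2:10@103]
After op 5 [order #5] limit_sell(price=98, qty=5): fills=#3x#5:3@99; bids=[#1:10@95] asks=[#5:2@98 #2:10@103]
After op 6 cancel(order #1): fills=none; bids=[-] asks=[#5:2@98 #2:10@103]
After op 7 [order #6] limit_sell(price=100, qty=5): fills=none; bids=[-] asks=[#5:2@98 #6:5@100 #2:10@103]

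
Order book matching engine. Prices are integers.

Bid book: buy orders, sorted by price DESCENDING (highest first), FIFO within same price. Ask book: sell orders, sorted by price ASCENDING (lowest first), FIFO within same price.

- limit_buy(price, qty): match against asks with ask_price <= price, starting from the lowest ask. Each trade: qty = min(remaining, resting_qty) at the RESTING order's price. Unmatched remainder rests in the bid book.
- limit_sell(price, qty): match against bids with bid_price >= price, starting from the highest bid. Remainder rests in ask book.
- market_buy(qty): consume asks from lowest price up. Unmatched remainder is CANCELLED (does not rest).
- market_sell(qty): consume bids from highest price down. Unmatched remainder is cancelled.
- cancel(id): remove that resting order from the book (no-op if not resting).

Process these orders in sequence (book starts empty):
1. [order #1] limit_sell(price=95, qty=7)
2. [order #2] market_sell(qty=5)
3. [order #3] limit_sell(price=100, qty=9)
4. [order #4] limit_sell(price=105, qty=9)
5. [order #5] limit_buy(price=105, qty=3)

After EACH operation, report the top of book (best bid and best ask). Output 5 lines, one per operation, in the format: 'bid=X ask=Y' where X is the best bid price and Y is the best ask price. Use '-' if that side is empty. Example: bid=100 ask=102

Answer: bid=- ask=95
bid=- ask=95
bid=- ask=95
bid=- ask=95
bid=- ask=95

Derivation:
After op 1 [order #1] limit_sell(price=95, qty=7): fills=none; bids=[-] asks=[#1:7@95]
After op 2 [order #2] market_sell(qty=5): fills=none; bids=[-] asks=[#1:7@95]
After op 3 [order #3] limit_sell(price=100, qty=9): fills=none; bids=[-] asks=[#1:7@95 #3:9@100]
After op 4 [order #4] limit_sell(price=105, qty=9): fills=none; bids=[-] asks=[#1:7@95 #3:9@100 #4:9@105]
After op 5 [order #5] limit_buy(price=105, qty=3): fills=#5x#1:3@95; bids=[-] asks=[#1:4@95 #3:9@100 #4:9@105]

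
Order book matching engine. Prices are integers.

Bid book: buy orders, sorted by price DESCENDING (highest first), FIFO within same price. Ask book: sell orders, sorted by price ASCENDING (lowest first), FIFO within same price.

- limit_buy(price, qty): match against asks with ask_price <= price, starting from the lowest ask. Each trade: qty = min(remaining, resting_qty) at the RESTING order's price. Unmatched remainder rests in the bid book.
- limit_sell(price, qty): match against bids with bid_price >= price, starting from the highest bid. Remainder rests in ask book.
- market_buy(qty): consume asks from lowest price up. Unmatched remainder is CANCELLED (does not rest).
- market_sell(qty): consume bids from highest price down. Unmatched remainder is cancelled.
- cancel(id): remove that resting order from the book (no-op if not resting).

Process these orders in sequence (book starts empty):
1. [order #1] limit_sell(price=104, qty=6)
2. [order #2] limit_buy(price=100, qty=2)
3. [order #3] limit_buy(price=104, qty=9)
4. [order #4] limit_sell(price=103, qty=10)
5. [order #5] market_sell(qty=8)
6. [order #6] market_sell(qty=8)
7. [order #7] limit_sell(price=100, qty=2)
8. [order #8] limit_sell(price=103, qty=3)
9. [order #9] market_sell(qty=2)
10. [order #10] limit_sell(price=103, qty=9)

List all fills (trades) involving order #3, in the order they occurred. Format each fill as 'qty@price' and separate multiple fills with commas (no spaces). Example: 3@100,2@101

Answer: 6@104,3@104

Derivation:
After op 1 [order #1] limit_sell(price=104, qty=6): fills=none; bids=[-] asks=[#1:6@104]
After op 2 [order #2] limit_buy(price=100, qty=2): fills=none; bids=[#2:2@100] asks=[#1:6@104]
After op 3 [order #3] limit_buy(price=104, qty=9): fills=#3x#1:6@104; bids=[#3:3@104 #2:2@100] asks=[-]
After op 4 [order #4] limit_sell(price=103, qty=10): fills=#3x#4:3@104; bids=[#2:2@100] asks=[#4:7@103]
After op 5 [order #5] market_sell(qty=8): fills=#2x#5:2@100; bids=[-] asks=[#4:7@103]
After op 6 [order #6] market_sell(qty=8): fills=none; bids=[-] asks=[#4:7@103]
After op 7 [order #7] limit_sell(price=100, qty=2): fills=none; bids=[-] asks=[#7:2@100 #4:7@103]
After op 8 [order #8] limit_sell(price=103, qty=3): fills=none; bids=[-] asks=[#7:2@100 #4:7@103 #8:3@103]
After op 9 [order #9] market_sell(qty=2): fills=none; bids=[-] asks=[#7:2@100 #4:7@103 #8:3@103]
After op 10 [order #10] limit_sell(price=103, qty=9): fills=none; bids=[-] asks=[#7:2@100 #4:7@103 #8:3@103 #10:9@103]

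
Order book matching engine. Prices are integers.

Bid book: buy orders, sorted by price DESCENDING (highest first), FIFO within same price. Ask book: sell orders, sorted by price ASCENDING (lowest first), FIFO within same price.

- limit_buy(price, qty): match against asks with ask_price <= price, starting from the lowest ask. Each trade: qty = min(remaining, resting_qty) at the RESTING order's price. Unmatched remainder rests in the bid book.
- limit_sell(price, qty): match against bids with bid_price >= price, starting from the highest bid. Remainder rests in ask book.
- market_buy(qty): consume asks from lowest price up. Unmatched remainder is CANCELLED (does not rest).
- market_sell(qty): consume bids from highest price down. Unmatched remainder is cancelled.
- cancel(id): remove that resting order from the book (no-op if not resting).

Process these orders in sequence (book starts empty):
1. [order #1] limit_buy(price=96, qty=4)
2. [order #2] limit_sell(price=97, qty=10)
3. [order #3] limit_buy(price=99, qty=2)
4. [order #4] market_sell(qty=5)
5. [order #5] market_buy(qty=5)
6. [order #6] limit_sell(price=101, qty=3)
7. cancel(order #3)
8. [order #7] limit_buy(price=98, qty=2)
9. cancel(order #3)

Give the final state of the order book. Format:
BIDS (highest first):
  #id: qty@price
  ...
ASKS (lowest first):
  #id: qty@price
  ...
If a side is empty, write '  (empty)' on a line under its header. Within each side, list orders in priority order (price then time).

After op 1 [order #1] limit_buy(price=96, qty=4): fills=none; bids=[#1:4@96] asks=[-]
After op 2 [order #2] limit_sell(price=97, qty=10): fills=none; bids=[#1:4@96] asks=[#2:10@97]
After op 3 [order #3] limit_buy(price=99, qty=2): fills=#3x#2:2@97; bids=[#1:4@96] asks=[#2:8@97]
After op 4 [order #4] market_sell(qty=5): fills=#1x#4:4@96; bids=[-] asks=[#2:8@97]
After op 5 [order #5] market_buy(qty=5): fills=#5x#2:5@97; bids=[-] asks=[#2:3@97]
After op 6 [order #6] limit_sell(price=101, qty=3): fills=none; bids=[-] asks=[#2:3@97 #6:3@101]
After op 7 cancel(order #3): fills=none; bids=[-] asks=[#2:3@97 #6:3@101]
After op 8 [order #7] limit_buy(price=98, qty=2): fills=#7x#2:2@97; bids=[-] asks=[#2:1@97 #6:3@101]
After op 9 cancel(order #3): fills=none; bids=[-] asks=[#2:1@97 #6:3@101]

Answer: BIDS (highest first):
  (empty)
ASKS (lowest first):
  #2: 1@97
  #6: 3@101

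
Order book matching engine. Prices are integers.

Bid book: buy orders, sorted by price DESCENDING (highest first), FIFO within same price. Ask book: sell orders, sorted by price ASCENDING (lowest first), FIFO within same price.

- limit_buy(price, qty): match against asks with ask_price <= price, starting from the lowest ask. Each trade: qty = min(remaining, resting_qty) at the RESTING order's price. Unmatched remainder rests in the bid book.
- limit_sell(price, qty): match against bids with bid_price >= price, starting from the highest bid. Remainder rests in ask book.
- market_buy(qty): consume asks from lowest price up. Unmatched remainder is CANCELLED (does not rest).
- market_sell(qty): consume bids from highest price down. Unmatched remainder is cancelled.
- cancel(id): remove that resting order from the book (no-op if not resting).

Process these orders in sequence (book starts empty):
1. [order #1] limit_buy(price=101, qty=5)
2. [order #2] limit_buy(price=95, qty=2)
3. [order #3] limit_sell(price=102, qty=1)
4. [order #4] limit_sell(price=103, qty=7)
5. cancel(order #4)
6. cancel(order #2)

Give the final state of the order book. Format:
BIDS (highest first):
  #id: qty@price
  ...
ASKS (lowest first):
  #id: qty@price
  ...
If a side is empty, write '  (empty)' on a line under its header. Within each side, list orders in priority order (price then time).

After op 1 [order #1] limit_buy(price=101, qty=5): fills=none; bids=[#1:5@101] asks=[-]
After op 2 [order #2] limit_buy(price=95, qty=2): fills=none; bids=[#1:5@101 #2:2@95] asks=[-]
After op 3 [order #3] limit_sell(price=102, qty=1): fills=none; bids=[#1:5@101 #2:2@95] asks=[#3:1@102]
After op 4 [order #4] limit_sell(price=103, qty=7): fills=none; bids=[#1:5@101 #2:2@95] asks=[#3:1@102 #4:7@103]
After op 5 cancel(order #4): fills=none; bids=[#1:5@101 #2:2@95] asks=[#3:1@102]
After op 6 cancel(order #2): fills=none; bids=[#1:5@101] asks=[#3:1@102]

Answer: BIDS (highest first):
  #1: 5@101
ASKS (lowest first):
  #3: 1@102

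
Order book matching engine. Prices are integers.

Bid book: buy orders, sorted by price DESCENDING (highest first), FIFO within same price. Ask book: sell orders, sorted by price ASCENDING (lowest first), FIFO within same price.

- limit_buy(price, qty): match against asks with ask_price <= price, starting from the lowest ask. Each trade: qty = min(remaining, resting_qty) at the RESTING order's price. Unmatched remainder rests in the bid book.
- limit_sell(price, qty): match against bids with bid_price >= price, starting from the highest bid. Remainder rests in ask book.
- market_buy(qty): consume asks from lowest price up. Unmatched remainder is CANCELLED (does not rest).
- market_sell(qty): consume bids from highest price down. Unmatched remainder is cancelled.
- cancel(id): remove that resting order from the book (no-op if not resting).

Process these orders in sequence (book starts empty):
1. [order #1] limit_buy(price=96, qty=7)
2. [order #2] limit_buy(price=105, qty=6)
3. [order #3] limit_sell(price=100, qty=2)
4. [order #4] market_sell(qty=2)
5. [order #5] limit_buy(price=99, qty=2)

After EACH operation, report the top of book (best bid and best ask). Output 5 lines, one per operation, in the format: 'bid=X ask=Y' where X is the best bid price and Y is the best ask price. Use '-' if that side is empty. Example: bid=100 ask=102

Answer: bid=96 ask=-
bid=105 ask=-
bid=105 ask=-
bid=105 ask=-
bid=105 ask=-

Derivation:
After op 1 [order #1] limit_buy(price=96, qty=7): fills=none; bids=[#1:7@96] asks=[-]
After op 2 [order #2] limit_buy(price=105, qty=6): fills=none; bids=[#2:6@105 #1:7@96] asks=[-]
After op 3 [order #3] limit_sell(price=100, qty=2): fills=#2x#3:2@105; bids=[#2:4@105 #1:7@96] asks=[-]
After op 4 [order #4] market_sell(qty=2): fills=#2x#4:2@105; bids=[#2:2@105 #1:7@96] asks=[-]
After op 5 [order #5] limit_buy(price=99, qty=2): fills=none; bids=[#2:2@105 #5:2@99 #1:7@96] asks=[-]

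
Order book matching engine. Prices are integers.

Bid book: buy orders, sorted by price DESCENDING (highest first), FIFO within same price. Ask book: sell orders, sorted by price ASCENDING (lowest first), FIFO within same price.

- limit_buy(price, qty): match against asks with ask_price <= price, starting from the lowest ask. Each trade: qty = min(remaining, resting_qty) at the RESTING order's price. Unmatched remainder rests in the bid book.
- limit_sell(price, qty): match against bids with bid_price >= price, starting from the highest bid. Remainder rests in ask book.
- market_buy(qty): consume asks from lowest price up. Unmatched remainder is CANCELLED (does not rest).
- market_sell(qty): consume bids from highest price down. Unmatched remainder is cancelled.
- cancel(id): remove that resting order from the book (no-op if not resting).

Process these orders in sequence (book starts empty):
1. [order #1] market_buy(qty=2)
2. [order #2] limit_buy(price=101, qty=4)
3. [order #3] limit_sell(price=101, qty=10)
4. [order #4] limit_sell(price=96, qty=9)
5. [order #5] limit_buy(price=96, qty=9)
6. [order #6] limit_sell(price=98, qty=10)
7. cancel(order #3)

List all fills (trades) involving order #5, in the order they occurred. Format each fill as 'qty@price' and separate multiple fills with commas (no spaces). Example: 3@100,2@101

Answer: 9@96

Derivation:
After op 1 [order #1] market_buy(qty=2): fills=none; bids=[-] asks=[-]
After op 2 [order #2] limit_buy(price=101, qty=4): fills=none; bids=[#2:4@101] asks=[-]
After op 3 [order #3] limit_sell(price=101, qty=10): fills=#2x#3:4@101; bids=[-] asks=[#3:6@101]
After op 4 [order #4] limit_sell(price=96, qty=9): fills=none; bids=[-] asks=[#4:9@96 #3:6@101]
After op 5 [order #5] limit_buy(price=96, qty=9): fills=#5x#4:9@96; bids=[-] asks=[#3:6@101]
After op 6 [order #6] limit_sell(price=98, qty=10): fills=none; bids=[-] asks=[#6:10@98 #3:6@101]
After op 7 cancel(order #3): fills=none; bids=[-] asks=[#6:10@98]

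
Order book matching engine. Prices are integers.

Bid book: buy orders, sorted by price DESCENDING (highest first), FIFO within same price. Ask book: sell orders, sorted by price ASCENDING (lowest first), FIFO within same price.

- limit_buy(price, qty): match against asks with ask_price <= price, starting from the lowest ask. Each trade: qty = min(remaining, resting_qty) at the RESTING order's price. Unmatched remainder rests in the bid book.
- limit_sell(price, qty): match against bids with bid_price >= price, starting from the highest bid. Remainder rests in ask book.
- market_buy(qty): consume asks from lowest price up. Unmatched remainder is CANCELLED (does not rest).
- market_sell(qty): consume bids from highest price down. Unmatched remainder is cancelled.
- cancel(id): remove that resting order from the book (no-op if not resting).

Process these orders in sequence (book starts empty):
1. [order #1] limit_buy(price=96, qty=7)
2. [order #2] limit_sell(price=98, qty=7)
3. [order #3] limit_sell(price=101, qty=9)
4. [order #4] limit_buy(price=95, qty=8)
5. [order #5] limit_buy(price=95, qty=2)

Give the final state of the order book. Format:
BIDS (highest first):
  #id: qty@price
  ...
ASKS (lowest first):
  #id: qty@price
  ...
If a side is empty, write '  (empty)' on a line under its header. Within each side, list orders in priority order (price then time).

After op 1 [order #1] limit_buy(price=96, qty=7): fills=none; bids=[#1:7@96] asks=[-]
After op 2 [order #2] limit_sell(price=98, qty=7): fills=none; bids=[#1:7@96] asks=[#2:7@98]
After op 3 [order #3] limit_sell(price=101, qty=9): fills=none; bids=[#1:7@96] asks=[#2:7@98 #3:9@101]
After op 4 [order #4] limit_buy(price=95, qty=8): fills=none; bids=[#1:7@96 #4:8@95] asks=[#2:7@98 #3:9@101]
After op 5 [order #5] limit_buy(price=95, qty=2): fills=none; bids=[#1:7@96 #4:8@95 #5:2@95] asks=[#2:7@98 #3:9@101]

Answer: BIDS (highest first):
  #1: 7@96
  #4: 8@95
  #5: 2@95
ASKS (lowest first):
  #2: 7@98
  #3: 9@101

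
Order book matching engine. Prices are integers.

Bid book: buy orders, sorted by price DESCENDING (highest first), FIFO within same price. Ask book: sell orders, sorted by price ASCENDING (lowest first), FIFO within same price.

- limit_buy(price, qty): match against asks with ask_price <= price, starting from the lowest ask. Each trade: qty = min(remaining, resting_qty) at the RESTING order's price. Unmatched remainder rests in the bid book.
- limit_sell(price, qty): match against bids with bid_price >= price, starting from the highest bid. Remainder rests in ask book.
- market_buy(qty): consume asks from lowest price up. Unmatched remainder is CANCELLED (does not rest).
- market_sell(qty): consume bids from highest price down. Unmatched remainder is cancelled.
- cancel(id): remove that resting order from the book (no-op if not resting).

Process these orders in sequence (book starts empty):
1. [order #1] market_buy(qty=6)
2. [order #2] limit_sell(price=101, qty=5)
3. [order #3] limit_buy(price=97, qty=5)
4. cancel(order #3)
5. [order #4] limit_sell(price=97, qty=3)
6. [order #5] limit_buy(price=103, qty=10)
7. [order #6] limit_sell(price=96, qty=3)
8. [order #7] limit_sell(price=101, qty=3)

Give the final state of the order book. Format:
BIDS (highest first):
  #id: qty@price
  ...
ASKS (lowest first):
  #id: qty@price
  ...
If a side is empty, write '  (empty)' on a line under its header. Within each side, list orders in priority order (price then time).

Answer: BIDS (highest first):
  (empty)
ASKS (lowest first):
  #6: 1@96
  #7: 3@101

Derivation:
After op 1 [order #1] market_buy(qty=6): fills=none; bids=[-] asks=[-]
After op 2 [order #2] limit_sell(price=101, qty=5): fills=none; bids=[-] asks=[#2:5@101]
After op 3 [order #3] limit_buy(price=97, qty=5): fills=none; bids=[#3:5@97] asks=[#2:5@101]
After op 4 cancel(order #3): fills=none; bids=[-] asks=[#2:5@101]
After op 5 [order #4] limit_sell(price=97, qty=3): fills=none; bids=[-] asks=[#4:3@97 #2:5@101]
After op 6 [order #5] limit_buy(price=103, qty=10): fills=#5x#4:3@97 #5x#2:5@101; bids=[#5:2@103] asks=[-]
After op 7 [order #6] limit_sell(price=96, qty=3): fills=#5x#6:2@103; bids=[-] asks=[#6:1@96]
After op 8 [order #7] limit_sell(price=101, qty=3): fills=none; bids=[-] asks=[#6:1@96 #7:3@101]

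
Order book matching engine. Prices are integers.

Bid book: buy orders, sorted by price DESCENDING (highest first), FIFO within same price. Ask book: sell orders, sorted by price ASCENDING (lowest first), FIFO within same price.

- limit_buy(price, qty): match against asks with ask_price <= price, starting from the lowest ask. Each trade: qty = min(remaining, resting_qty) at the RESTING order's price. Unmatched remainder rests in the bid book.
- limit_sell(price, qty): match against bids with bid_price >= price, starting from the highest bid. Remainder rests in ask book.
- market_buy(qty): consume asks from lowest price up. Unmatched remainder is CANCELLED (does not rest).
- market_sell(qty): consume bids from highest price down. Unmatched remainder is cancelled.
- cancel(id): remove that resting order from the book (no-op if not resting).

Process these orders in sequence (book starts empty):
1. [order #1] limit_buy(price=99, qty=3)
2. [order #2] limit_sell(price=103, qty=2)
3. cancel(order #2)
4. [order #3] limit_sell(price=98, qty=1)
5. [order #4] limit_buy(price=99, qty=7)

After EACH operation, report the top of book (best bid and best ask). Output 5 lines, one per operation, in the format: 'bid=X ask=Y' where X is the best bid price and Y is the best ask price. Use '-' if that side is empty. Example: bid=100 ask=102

After op 1 [order #1] limit_buy(price=99, qty=3): fills=none; bids=[#1:3@99] asks=[-]
After op 2 [order #2] limit_sell(price=103, qty=2): fills=none; bids=[#1:3@99] asks=[#2:2@103]
After op 3 cancel(order #2): fills=none; bids=[#1:3@99] asks=[-]
After op 4 [order #3] limit_sell(price=98, qty=1): fills=#1x#3:1@99; bids=[#1:2@99] asks=[-]
After op 5 [order #4] limit_buy(price=99, qty=7): fills=none; bids=[#1:2@99 #4:7@99] asks=[-]

Answer: bid=99 ask=-
bid=99 ask=103
bid=99 ask=-
bid=99 ask=-
bid=99 ask=-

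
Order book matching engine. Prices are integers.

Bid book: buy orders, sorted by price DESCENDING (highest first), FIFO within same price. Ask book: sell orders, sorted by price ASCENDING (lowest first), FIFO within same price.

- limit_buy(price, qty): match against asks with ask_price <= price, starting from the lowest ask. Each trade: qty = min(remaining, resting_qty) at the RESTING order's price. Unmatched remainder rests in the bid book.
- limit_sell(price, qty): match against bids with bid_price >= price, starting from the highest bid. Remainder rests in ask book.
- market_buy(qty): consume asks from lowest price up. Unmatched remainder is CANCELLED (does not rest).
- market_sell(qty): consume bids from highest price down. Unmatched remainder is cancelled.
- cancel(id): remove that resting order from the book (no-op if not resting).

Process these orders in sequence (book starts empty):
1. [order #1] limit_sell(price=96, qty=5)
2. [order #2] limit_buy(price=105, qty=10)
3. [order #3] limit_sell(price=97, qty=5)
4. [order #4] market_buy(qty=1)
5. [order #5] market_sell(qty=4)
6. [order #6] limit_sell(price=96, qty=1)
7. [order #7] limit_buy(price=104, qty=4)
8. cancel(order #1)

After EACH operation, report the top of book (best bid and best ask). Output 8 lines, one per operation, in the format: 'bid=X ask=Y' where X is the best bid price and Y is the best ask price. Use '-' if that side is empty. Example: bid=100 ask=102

After op 1 [order #1] limit_sell(price=96, qty=5): fills=none; bids=[-] asks=[#1:5@96]
After op 2 [order #2] limit_buy(price=105, qty=10): fills=#2x#1:5@96; bids=[#2:5@105] asks=[-]
After op 3 [order #3] limit_sell(price=97, qty=5): fills=#2x#3:5@105; bids=[-] asks=[-]
After op 4 [order #4] market_buy(qty=1): fills=none; bids=[-] asks=[-]
After op 5 [order #5] market_sell(qty=4): fills=none; bids=[-] asks=[-]
After op 6 [order #6] limit_sell(price=96, qty=1): fills=none; bids=[-] asks=[#6:1@96]
After op 7 [order #7] limit_buy(price=104, qty=4): fills=#7x#6:1@96; bids=[#7:3@104] asks=[-]
After op 8 cancel(order #1): fills=none; bids=[#7:3@104] asks=[-]

Answer: bid=- ask=96
bid=105 ask=-
bid=- ask=-
bid=- ask=-
bid=- ask=-
bid=- ask=96
bid=104 ask=-
bid=104 ask=-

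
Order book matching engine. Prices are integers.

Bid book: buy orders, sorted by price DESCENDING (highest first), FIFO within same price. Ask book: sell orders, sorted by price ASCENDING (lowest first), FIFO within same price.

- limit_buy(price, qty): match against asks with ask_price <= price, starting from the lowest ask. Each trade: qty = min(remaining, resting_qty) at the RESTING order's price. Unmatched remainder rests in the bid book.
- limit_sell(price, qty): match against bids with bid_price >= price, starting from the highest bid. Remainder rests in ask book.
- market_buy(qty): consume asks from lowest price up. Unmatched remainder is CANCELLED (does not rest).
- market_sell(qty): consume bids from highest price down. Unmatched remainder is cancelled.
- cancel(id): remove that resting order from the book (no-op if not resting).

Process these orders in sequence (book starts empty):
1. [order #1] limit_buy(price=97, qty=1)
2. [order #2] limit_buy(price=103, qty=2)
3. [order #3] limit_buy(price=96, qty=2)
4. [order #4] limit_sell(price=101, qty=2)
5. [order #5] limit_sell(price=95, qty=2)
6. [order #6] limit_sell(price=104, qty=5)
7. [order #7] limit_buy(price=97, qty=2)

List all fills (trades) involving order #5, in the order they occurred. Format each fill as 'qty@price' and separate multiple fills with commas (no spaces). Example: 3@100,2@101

After op 1 [order #1] limit_buy(price=97, qty=1): fills=none; bids=[#1:1@97] asks=[-]
After op 2 [order #2] limit_buy(price=103, qty=2): fills=none; bids=[#2:2@103 #1:1@97] asks=[-]
After op 3 [order #3] limit_buy(price=96, qty=2): fills=none; bids=[#2:2@103 #1:1@97 #3:2@96] asks=[-]
After op 4 [order #4] limit_sell(price=101, qty=2): fills=#2x#4:2@103; bids=[#1:1@97 #3:2@96] asks=[-]
After op 5 [order #5] limit_sell(price=95, qty=2): fills=#1x#5:1@97 #3x#5:1@96; bids=[#3:1@96] asks=[-]
After op 6 [order #6] limit_sell(price=104, qty=5): fills=none; bids=[#3:1@96] asks=[#6:5@104]
After op 7 [order #7] limit_buy(price=97, qty=2): fills=none; bids=[#7:2@97 #3:1@96] asks=[#6:5@104]

Answer: 1@97,1@96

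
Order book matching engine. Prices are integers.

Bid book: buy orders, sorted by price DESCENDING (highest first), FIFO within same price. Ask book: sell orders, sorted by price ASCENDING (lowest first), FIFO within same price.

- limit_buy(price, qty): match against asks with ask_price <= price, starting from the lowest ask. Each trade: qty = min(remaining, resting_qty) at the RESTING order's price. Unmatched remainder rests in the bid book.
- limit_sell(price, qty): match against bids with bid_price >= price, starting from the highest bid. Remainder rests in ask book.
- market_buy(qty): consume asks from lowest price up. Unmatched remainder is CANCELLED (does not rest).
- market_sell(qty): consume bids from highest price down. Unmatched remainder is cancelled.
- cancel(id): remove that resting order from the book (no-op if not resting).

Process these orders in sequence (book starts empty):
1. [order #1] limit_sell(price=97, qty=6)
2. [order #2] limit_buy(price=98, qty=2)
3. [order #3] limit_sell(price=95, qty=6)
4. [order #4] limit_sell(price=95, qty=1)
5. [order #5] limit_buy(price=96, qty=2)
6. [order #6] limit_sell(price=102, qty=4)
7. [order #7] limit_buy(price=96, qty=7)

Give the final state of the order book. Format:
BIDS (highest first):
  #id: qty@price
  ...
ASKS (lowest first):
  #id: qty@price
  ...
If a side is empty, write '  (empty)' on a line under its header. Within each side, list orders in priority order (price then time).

Answer: BIDS (highest first):
  #7: 2@96
ASKS (lowest first):
  #1: 4@97
  #6: 4@102

Derivation:
After op 1 [order #1] limit_sell(price=97, qty=6): fills=none; bids=[-] asks=[#1:6@97]
After op 2 [order #2] limit_buy(price=98, qty=2): fills=#2x#1:2@97; bids=[-] asks=[#1:4@97]
After op 3 [order #3] limit_sell(price=95, qty=6): fills=none; bids=[-] asks=[#3:6@95 #1:4@97]
After op 4 [order #4] limit_sell(price=95, qty=1): fills=none; bids=[-] asks=[#3:6@95 #4:1@95 #1:4@97]
After op 5 [order #5] limit_buy(price=96, qty=2): fills=#5x#3:2@95; bids=[-] asks=[#3:4@95 #4:1@95 #1:4@97]
After op 6 [order #6] limit_sell(price=102, qty=4): fills=none; bids=[-] asks=[#3:4@95 #4:1@95 #1:4@97 #6:4@102]
After op 7 [order #7] limit_buy(price=96, qty=7): fills=#7x#3:4@95 #7x#4:1@95; bids=[#7:2@96] asks=[#1:4@97 #6:4@102]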